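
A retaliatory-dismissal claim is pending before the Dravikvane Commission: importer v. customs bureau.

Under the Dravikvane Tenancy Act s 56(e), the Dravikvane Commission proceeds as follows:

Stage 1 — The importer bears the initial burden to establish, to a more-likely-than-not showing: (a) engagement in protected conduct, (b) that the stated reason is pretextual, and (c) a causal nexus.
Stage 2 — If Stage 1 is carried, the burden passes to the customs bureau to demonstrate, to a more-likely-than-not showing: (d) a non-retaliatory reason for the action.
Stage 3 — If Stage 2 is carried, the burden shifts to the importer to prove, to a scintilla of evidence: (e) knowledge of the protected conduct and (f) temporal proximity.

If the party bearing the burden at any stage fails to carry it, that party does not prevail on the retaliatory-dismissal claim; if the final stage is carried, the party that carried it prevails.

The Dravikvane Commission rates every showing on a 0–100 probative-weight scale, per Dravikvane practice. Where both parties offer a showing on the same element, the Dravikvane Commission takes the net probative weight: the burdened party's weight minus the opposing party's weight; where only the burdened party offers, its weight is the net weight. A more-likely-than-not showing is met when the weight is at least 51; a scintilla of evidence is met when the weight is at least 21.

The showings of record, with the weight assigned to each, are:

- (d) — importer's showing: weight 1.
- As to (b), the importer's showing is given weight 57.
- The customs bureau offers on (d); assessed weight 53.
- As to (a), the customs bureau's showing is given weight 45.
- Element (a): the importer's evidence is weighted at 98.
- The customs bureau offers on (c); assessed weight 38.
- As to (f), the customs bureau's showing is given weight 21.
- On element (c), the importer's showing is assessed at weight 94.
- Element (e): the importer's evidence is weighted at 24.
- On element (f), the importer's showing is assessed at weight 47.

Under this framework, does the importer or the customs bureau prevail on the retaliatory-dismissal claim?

At Stage 1 the importer must meet a more-likely-than-not showing (weight is at least 51): on (a) the weight is 98 less the opposing 45 gives net 53, which does reach 51, so (a) meets the standard; on (b) the weight is 57, ≥ 51, so (b) meets the standard; on (c) the weight is 94 less the opposing 38 gives net 56, ≥ 51, so (c) meets the standard.
  Stage 1 carried; the burden shifts to the customs bureau.
At Stage 2 the customs bureau must meet a more-likely-than-not showing (weight is at least 51): on (d) the weight is 53 less the opposing 1 gives net 52, which does reach 51, so (d) meets the standard.
  Stage 2 is satisfied; the onus moves to the importer.
At Stage 3 the importer must meet a scintilla of evidence (weight is at least 21): on (e) the weight is 24, ≥ 21, so (e) meets the standard; on (f) the weight is 47 less the opposing 21 gives net 26, ≥ 21, so (f) meets the standard.
  All elements met at the final stage.
All stages carried — the importer prevails.

importer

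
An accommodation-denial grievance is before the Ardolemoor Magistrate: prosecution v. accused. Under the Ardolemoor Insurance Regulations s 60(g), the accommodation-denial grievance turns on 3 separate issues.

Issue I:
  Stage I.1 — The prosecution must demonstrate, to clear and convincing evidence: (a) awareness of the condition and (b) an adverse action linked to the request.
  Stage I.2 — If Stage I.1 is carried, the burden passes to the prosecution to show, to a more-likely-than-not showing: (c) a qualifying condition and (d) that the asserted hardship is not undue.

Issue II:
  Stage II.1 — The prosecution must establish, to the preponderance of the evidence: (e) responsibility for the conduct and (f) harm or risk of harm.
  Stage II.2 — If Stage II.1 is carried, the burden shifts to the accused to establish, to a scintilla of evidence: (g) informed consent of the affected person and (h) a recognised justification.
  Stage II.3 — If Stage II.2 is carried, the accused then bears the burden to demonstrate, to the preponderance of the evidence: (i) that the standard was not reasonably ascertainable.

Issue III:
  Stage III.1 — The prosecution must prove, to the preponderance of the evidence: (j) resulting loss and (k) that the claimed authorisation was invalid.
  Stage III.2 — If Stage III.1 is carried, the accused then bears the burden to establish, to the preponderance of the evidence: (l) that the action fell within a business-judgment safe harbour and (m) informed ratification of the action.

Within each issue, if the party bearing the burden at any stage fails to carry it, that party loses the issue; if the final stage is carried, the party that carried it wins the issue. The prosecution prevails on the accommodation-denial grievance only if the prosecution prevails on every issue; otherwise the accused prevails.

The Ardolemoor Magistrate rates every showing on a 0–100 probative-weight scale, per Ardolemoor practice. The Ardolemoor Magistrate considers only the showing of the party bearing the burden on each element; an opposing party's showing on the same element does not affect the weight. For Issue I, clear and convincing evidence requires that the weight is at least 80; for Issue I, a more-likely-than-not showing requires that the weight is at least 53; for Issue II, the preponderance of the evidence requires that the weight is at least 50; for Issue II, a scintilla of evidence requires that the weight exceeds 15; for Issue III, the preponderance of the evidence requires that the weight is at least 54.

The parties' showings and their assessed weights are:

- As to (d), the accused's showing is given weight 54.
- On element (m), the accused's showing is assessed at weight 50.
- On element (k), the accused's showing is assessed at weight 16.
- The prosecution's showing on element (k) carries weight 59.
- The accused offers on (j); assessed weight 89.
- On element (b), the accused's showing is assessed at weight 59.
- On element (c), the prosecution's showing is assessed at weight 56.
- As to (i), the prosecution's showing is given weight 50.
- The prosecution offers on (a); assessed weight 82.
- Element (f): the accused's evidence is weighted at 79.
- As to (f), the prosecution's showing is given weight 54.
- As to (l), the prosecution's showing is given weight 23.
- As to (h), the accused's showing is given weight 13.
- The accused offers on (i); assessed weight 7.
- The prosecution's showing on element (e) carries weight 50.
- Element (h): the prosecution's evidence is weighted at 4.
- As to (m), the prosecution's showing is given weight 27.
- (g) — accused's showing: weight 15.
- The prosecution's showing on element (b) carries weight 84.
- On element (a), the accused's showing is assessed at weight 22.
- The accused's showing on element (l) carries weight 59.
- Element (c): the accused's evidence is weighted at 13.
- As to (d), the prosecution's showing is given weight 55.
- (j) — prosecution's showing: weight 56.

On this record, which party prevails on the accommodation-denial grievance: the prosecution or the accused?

prosecution

— Issue I —
Stage I.1 — burden on prosecution; standard: clear and convincing evidence (weight is at least 80).
    (a): 82 (accused's 22 disregarded) ≥ 80 [met]
    (b): 84 (accused's 59 disregarded) ≥ 80 [met]
  Stage I.1 is satisfied; the prosecution continues to bear the burden.
Stage I.2 — burden on prosecution; standard: a more-likely-than-not showing (weight is at least 53).
    (c): 56 (accused's 13 disregarded) ≥ 53 [met]
    (d): 55 (accused's 54 disregarded) ≥ 53 [met]
  All elements met at the final stage.
With every stage satisfied, the prosecution prevails on this issue.
— Issue II —
At Stage II.1 the prosecution must meet the preponderance of the evidence (weight is at least 50): on (e) the weight is 50, which does reach 50, so (e) meets the standard; on (f) the weight is 54 (the accused's 79 is given no effect), ≥ 50, so (f) meets the standard.
  Stage II.1 carried; the burden shifts to the accused.
At Stage II.2 the accused must meet a scintilla of evidence (weight exceeds 15): on (g) the weight is 15, which does not exceed 15, so (g) does not meet the standard; on (h) the weight is 13 (the prosecution's 4 is given no effect), which does not exceed 15, so (h) does not meet the standard.
  The accused does not carry Stage II.2.
The prosecution prevails on this issue.
— Issue III —
Stage III.1 (prosecution, the preponderance of the evidence, weight is at least 54): (j) 56 (accused's 89 disregarded) ≥ 54 — meets; (k) 59 (accused's 16 disregarded) ≥ 54 — meets.
  Stage III.1 carried; the burden shifts to the accused.
Stage III.2 (accused, the preponderance of the evidence, weight is at least 54): (l) 59 (prosecution's 23 disregarded) ≥ 54 — meets; (m) 50 (prosecution's 27 disregarded) < 54 — fails.
  Not every element is met, so the accused fails to carry Stage III.2.
The prosecution prevails on this issue.
Per-issue: Issue I → prosecution; Issue II → prosecution; Issue III → prosecution. The prosecution must prevail on every issue; overall, the prosecution prevails.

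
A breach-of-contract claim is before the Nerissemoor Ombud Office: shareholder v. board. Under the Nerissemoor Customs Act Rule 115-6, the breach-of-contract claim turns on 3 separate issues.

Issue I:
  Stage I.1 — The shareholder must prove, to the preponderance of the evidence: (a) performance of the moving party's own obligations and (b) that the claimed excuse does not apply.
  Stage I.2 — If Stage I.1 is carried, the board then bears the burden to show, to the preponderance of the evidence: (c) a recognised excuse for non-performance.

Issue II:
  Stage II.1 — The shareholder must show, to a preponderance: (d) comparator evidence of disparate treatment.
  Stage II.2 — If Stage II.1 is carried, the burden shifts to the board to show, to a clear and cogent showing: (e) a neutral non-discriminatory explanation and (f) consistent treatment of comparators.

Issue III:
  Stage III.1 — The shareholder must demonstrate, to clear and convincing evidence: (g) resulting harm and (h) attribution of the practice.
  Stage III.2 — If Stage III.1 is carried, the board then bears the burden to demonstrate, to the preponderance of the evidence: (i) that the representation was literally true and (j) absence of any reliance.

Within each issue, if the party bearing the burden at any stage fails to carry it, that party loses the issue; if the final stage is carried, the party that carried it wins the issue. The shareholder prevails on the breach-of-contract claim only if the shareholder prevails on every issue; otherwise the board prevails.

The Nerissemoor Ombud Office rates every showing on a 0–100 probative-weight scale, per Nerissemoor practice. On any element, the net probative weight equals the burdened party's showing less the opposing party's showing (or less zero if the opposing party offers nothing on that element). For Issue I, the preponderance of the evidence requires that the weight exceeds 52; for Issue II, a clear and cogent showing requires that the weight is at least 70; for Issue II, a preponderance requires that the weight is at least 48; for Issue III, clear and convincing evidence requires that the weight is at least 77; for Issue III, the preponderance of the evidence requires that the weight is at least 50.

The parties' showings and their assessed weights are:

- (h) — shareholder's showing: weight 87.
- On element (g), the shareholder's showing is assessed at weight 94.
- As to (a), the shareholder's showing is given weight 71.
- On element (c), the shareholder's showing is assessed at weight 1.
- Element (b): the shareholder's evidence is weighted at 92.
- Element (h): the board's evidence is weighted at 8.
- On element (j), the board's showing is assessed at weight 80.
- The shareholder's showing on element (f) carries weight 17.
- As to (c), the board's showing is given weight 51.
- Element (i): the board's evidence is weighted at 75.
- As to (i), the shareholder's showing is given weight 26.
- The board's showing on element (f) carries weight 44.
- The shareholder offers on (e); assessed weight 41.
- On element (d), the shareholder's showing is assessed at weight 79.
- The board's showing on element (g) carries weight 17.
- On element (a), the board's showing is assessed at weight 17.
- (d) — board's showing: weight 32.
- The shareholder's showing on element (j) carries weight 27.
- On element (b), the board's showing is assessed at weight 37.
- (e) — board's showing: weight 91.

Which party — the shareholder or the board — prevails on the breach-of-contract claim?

— Issue I —
Stage I.1 (shareholder, the preponderance of the evidence, weight exceeds 52): (a) net 71−17=54 > 52 — meets; (b) net 92−37=55 > 52 — meets.
  Stage I.1 is satisfied; the onus moves to the board.
Stage I.2 (board, the preponderance of the evidence, weight exceeds 52): (c) net 51−1=50 ≤ 52 — fails.
  Stage I.2 not carried; the board fails its burden.
The shareholder prevails on this issue.
— Issue II —
Stage II.1 (shareholder, a preponderance, weight is at least 48): (d) net 79−32=47 < 48 — fails.
  The shareholder does not carry Stage II.1.
So the board prevails on this issue.
— Issue III —
Stage III.1 — burden on shareholder; standard: clear and convincing evidence (weight is at least 77).
    (g): 94 − 17 = 77 ≥ 77 [met]
    (h): 87 − 8 = 79 ≥ 77 [met]
  Stage III.1 carried; the burden shifts to the board.
Stage III.2 — burden on board; standard: the preponderance of the evidence (weight is at least 50).
    (i): 75 − 26 = 49 < 50 [not met]
    (j): 80 − 27 = 53 ≥ 50 [met]
  The board does not carry Stage III.2.
The analysis ends at Stage III.2; the shareholder prevails on this issue.
Per-issue: Issue I → shareholder; Issue II → board; Issue III → shareholder. The shareholder must prevail on every issue; overall, the board prevails.

board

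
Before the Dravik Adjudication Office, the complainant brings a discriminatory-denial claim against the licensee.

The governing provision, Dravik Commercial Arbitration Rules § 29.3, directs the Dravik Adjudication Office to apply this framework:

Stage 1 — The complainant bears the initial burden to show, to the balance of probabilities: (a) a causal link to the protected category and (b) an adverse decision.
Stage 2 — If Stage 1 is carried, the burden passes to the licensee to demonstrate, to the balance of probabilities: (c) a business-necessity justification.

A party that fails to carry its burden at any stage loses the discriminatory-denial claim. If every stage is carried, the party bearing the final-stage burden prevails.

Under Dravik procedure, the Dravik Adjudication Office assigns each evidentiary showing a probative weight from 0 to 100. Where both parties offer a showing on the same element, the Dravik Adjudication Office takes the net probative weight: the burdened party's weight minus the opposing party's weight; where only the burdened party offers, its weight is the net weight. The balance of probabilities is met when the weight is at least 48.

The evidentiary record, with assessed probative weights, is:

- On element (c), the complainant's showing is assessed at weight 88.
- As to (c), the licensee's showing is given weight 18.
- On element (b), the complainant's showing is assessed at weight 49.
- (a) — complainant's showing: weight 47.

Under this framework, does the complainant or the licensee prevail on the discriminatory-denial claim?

licensee

Stage 1 (complainant, the balance of probabilities, weight is at least 48): (a) 47 < 48 — fails; (b) 49 ≥ 48 — meets.
  The complainant does not carry Stage 1.
The analysis ends at Stage 1; the licensee prevails.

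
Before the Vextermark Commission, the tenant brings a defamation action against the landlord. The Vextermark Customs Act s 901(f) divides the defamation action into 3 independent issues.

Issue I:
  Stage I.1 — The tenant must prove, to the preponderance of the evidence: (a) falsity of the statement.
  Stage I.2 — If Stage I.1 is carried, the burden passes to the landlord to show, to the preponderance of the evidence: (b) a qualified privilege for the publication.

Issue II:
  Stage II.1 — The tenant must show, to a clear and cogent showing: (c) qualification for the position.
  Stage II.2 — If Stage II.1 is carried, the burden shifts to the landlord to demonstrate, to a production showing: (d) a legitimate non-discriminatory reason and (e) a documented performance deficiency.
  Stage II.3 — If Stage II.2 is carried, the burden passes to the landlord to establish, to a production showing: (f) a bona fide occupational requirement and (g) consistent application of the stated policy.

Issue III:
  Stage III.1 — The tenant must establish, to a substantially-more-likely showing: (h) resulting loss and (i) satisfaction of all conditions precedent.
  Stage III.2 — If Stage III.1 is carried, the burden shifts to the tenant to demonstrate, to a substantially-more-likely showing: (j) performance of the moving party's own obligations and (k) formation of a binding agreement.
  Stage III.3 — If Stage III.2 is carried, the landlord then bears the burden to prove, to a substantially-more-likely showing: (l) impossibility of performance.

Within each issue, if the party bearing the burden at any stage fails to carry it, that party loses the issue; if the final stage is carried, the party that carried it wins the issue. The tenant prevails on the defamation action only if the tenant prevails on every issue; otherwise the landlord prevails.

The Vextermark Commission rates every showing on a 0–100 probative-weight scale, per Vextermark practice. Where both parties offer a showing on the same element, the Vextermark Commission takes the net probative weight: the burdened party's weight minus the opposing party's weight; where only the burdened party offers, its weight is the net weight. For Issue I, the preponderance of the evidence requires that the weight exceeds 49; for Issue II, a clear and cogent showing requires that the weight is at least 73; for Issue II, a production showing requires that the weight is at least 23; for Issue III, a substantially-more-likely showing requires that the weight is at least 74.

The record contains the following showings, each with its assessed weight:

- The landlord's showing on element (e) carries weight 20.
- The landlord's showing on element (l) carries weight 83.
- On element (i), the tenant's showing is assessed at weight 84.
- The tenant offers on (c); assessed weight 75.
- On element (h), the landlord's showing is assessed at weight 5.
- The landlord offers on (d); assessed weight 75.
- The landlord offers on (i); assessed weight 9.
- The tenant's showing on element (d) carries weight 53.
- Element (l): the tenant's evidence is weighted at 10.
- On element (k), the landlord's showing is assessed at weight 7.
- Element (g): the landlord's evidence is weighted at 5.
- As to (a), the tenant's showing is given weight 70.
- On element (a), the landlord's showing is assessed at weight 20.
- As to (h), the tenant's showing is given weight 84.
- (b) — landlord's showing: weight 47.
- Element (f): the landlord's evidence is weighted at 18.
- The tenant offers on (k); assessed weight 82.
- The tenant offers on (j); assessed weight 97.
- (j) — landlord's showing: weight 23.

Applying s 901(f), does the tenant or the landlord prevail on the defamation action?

tenant

— Issue I —
Stage I.1 (tenant, the preponderance of the evidence, weight exceeds 49): (a) net 70−20=50 > 49 — meets.
  All elements met. The burden passes to the landlord.
Stage I.2 (landlord, the preponderance of the evidence, weight exceeds 49): (b) 47 ≤ 49 — fails.
  Stage I.2 not carried; the landlord fails its burden.
The tenant prevails on this issue.
— Issue II —
Stage II.1 — burden on tenant; standard: a clear and cogent showing (weight is at least 73).
    (c): 75 ≥ 73 [met]
  Stage II.1 is satisfied; the onus moves to the landlord.
Stage II.2 — burden on landlord; standard: a production showing (weight is at least 23).
    (d): 75 − 53 = 22 < 23 [not met]
    (e): 20 < 23 [not met]
  The landlord does not carry Stage II.2.
So the tenant prevails on this issue.
— Issue III —
Stage III.1 (tenant, a substantially-more-likely showing, weight is at least 74): (h) net 84−5=79 ≥ 74 — meets; (i) net 84−9=75 ≥ 74 — meets.
  Stage III.1 carried; the burden remains with the tenant.
Stage III.2 (tenant, a substantially-more-likely showing, weight is at least 74): (j) net 97−23=74 ≥ 74 — meets; (k) net 82−7=75 ≥ 74 — meets.
  All elements met. The burden passes to the landlord.
Stage III.3 (landlord, a substantially-more-likely showing, weight is at least 74): (l) net 83−10=73 < 74 — fails.
  Not every element is met, so the landlord fails to carry Stage III.3.
The tenant prevails on this issue.
Per-issue: Issue I → tenant; Issue II → tenant; Issue III → tenant. The tenant must prevail on every issue; overall, the tenant prevails.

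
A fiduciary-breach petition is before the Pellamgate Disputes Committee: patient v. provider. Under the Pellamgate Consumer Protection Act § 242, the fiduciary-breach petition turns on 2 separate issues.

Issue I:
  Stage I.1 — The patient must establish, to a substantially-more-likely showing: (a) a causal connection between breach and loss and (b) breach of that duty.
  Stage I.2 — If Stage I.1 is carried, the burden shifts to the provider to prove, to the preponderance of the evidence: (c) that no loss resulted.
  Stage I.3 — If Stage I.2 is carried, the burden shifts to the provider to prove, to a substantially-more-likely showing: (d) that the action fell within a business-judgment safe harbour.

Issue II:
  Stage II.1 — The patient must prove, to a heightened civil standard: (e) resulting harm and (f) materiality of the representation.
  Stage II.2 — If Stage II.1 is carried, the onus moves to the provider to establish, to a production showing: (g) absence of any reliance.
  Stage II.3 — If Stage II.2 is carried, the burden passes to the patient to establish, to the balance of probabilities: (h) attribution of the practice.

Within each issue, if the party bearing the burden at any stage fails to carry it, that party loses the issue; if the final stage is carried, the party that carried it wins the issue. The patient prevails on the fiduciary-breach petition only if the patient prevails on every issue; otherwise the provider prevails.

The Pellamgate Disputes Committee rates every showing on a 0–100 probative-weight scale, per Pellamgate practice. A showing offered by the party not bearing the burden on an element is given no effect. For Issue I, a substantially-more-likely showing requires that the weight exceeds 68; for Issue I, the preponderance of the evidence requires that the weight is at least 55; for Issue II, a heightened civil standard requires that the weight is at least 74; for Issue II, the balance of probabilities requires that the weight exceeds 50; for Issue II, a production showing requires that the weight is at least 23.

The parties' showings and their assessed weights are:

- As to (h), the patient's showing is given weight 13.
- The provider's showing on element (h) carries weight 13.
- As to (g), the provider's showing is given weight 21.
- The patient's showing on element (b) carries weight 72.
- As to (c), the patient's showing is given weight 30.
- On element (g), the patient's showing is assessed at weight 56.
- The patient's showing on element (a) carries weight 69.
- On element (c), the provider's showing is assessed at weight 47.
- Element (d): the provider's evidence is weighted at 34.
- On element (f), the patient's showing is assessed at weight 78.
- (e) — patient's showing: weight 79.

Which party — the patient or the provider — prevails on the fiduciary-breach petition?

— Issue I —
Stage I.1 — burden on patient; standard: a substantially-more-likely showing (weight exceeds 68).
    (a): 69 > 68 [met]
    (b): 72 > 68 [met]
  Stage I.1 carried; the burden shifts to the provider.
Stage I.2 — burden on provider; standard: the preponderance of the evidence (weight is at least 55).
    (c): 47 (patient's 30 disregarded) < 55 [not met]
  Stage I.2 not carried; the provider fails its burden.
So the patient prevails on this issue.
— Issue II —
Stage II.1 (patient, a heightened civil standard, weight is at least 74): (e) 79 ≥ 74 — meets; (f) 78 ≥ 74 — meets.
  All elements met. The burden passes to the provider.
Stage II.2 (provider, a production showing, weight is at least 23): (g) 21 (patient's 56 disregarded) < 23 — fails.
  Not every element is met, so the provider fails to carry Stage II.2.
The patient prevails on this issue.
Per-issue: Issue I → patient; Issue II → patient. The patient must prevail on every issue; overall, the patient prevails.

patient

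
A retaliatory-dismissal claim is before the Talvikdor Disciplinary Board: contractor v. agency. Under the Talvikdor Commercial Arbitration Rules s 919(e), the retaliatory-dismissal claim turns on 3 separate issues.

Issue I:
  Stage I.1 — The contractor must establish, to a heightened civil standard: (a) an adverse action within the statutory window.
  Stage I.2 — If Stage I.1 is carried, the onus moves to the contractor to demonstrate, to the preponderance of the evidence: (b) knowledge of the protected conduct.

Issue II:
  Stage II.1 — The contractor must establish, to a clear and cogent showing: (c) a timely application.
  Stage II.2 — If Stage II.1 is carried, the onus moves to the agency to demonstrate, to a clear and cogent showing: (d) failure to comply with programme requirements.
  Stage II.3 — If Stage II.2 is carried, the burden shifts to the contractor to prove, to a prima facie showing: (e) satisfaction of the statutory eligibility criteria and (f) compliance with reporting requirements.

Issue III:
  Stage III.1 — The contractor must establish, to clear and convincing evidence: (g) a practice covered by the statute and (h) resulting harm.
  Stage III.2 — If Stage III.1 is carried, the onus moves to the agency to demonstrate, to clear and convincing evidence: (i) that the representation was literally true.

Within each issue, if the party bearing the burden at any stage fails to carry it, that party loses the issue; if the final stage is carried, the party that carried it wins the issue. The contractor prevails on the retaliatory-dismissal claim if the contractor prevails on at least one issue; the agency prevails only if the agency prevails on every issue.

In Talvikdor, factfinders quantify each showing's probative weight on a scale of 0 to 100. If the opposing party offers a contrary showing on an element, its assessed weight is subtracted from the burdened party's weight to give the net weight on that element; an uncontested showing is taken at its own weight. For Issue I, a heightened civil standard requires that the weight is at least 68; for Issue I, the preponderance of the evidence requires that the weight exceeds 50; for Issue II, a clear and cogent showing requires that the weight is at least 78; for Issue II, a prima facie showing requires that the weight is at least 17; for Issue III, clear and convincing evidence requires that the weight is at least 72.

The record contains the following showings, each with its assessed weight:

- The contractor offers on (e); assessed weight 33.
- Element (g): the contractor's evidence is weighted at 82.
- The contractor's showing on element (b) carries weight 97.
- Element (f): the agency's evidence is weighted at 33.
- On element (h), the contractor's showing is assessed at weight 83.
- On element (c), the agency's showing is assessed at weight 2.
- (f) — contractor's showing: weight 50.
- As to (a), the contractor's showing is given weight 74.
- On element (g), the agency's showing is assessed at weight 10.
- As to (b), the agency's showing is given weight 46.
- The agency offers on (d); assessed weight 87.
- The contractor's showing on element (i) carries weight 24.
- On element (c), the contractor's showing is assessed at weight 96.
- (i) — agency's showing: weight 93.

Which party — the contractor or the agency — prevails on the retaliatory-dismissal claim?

contractor

— Issue I —
At Stage I.1 the contractor must meet a heightened civil standard (weight is at least 68): on (a) the weight is 74, ≥ 68, so (a) meets the standard.
  Stage I.1 carried; the burden remains with the contractor.
At Stage I.2 the contractor must meet the preponderance of the evidence (weight exceeds 50): on (b) the weight is 97 less the opposing 46 gives net 51, > 50, so (b) meets the standard.
  All elements met at the final stage.
Every stage carried; the contractor prevails on this issue.
— Issue II —
Stage II.1 — burden on contractor; standard: a clear and cogent showing (weight is at least 78).
    (c): 96 − 2 = 94 ≥ 78 [met]
  All elements met. The burden passes to the agency.
Stage II.2 — burden on agency; standard: a clear and cogent showing (weight is at least 78).
    (d): 87 ≥ 78 [met]
  All elements met. The burden passes to the contractor.
Stage II.3 — burden on contractor; standard: a prima facie showing (weight is at least 17).
    (e): 33 ≥ 17 [met]
    (f): 50 − 33 = 17 ≥ 17 [met]
  Stage II.3 carried; the final stage is satisfied.
All stages carried — the contractor prevails on this issue.
— Issue III —
At Stage III.1 the contractor must meet clear and convincing evidence (weight is at least 72): on (g) the weight is 82 less the opposing 10 gives net 72, ≥ 72, so (g) meets the standard; on (h) the weight is 83, which does reach 72, so (h) meets the standard.
  All elements met. The burden passes to the agency.
At Stage III.2 the agency must meet clear and convincing evidence (weight is at least 72): on (i) the weight is 93 less the opposing 24 gives net 69, < 72, so (i) does not meet the standard.
  The agency does not carry Stage III.2.
So the contractor prevails on this issue.
Per-issue: Issue I → contractor; Issue II → contractor; Issue III → contractor. The contractor must prevail on at least one issue; overall, the contractor prevails.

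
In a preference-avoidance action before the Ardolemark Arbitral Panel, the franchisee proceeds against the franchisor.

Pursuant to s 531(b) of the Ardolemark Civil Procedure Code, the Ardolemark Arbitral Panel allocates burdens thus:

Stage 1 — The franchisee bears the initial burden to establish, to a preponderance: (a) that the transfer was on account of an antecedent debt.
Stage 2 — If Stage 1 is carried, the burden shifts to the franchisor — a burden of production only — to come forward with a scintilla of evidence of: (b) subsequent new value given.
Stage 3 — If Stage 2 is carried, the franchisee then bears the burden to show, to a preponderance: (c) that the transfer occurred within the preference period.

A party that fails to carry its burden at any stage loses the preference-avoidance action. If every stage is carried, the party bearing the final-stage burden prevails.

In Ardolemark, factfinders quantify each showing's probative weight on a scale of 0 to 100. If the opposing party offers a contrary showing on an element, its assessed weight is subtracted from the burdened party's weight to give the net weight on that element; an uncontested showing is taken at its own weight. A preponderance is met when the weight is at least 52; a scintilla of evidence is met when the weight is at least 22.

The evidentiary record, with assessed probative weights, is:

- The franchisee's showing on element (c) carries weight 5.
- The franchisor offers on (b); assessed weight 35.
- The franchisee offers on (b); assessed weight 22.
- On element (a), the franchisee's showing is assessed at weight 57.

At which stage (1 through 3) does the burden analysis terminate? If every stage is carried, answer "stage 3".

stage 2

Stage 1 (franchisee, a preponderance, weight is at least 52): (a) 57 ≥ 52 — meets.
  The franchisee carries Stage 1; the franchisor now bears the burden.
Stage 2 (franchisor, a scintilla of evidence, weight is at least 22): (b) net 35−22=13 < 22 — fails.
  The franchisor does not carry Stage 2.
So the franchisee prevails.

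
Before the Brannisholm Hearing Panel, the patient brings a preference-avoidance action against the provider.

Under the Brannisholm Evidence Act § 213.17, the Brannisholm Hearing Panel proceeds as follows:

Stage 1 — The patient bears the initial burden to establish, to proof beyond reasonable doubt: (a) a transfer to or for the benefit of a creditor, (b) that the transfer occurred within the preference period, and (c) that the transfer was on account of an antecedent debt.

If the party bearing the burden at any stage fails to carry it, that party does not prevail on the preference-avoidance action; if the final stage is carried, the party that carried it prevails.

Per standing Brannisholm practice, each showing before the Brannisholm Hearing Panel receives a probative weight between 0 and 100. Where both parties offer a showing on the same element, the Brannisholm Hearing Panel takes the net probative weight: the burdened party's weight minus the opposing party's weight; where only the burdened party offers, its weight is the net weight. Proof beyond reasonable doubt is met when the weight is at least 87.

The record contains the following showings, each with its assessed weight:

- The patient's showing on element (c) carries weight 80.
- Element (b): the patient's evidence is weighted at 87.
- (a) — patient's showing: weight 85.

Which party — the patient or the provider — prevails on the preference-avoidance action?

provider

At Stage 1 the patient must meet proof beyond reasonable doubt (weight is at least 87): on (a) the weight is 85, which does not reach 87, so (a) does not meet the standard; on (b) the weight is 87, which does reach 87, so (b) meets the standard; on (c) the weight is 80, which does not reach 87, so (c) does not meet the standard.
  Stage 1 not carried; the patient fails its burden.
So the provider prevails.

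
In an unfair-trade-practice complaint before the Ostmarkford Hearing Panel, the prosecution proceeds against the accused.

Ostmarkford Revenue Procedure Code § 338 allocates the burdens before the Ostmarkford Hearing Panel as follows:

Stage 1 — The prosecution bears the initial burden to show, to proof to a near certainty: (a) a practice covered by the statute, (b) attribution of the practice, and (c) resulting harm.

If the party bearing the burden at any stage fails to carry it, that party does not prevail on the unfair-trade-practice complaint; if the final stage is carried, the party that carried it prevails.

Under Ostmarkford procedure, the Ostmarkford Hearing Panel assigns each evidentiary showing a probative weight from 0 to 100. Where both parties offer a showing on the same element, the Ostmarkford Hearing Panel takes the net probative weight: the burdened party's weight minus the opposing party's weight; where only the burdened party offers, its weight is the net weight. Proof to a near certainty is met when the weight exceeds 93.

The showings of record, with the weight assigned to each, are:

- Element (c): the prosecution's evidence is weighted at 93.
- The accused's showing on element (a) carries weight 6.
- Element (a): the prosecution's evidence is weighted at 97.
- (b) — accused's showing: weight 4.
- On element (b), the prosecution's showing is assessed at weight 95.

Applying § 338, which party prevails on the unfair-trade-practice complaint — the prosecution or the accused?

accused

At Stage 1 the prosecution must meet proof to a near certainty (weight exceeds 93): on (a) the weight is 97 less the opposing 6 gives net 91, which does not exceed 93, so (a) does not meet the standard; on (b) the weight is 95 less the opposing 4 gives net 91, ≤ 93, so (b) does not meet the standard; on (c) the weight is 93, which does not exceed 93, so (c) does not meet the standard.
  The prosecution does not carry Stage 1.
The analysis ends at Stage 1; the accused prevails.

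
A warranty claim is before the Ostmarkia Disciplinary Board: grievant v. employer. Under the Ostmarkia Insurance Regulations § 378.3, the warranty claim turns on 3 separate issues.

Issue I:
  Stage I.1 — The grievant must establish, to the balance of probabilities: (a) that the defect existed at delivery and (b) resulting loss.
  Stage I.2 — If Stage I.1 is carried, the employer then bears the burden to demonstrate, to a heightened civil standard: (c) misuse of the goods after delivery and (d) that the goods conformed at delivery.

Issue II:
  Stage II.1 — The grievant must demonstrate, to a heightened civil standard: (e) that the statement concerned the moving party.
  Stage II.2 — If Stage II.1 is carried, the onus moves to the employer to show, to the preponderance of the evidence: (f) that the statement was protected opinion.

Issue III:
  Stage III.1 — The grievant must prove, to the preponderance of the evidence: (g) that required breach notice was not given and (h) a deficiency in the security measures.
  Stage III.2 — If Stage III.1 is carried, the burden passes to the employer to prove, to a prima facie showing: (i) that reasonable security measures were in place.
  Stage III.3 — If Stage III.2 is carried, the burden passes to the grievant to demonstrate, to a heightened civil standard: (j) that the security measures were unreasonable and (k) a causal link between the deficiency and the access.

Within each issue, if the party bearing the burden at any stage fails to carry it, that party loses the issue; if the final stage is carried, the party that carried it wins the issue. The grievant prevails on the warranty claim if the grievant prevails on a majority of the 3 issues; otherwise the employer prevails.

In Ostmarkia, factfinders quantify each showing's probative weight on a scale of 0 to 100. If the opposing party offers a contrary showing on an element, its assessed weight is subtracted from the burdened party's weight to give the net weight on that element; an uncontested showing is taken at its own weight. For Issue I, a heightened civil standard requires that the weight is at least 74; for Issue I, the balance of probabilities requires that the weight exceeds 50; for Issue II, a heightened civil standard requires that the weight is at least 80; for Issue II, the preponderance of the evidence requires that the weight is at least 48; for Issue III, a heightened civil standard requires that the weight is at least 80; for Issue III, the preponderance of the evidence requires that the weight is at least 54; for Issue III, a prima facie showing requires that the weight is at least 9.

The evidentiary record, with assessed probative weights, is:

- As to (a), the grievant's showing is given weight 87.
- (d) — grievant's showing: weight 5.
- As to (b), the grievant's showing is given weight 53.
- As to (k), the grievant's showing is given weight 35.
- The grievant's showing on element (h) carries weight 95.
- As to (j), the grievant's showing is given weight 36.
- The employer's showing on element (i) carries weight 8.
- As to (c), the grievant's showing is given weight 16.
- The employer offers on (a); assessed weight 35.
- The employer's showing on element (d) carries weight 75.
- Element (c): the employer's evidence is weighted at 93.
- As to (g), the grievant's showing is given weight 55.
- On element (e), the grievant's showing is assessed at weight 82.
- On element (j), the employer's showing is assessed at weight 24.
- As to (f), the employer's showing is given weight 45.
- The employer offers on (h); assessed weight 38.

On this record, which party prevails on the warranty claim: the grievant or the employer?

grievant

— Issue I —
At Stage I.1 the grievant must meet the balance of probabilities (weight exceeds 50): on (a) the weight is 87 less the opposing 35 gives net 52, > 50, so (a) meets the standard; on (b) the weight is 53, which does exceed 50, so (b) meets the standard.
  Stage I.1 carried; the burden shifts to the employer.
At Stage I.2 the employer must meet a heightened civil standard (weight is at least 74): on (c) the weight is 93 less the opposing 16 gives net 77, which does reach 74, so (c) meets the standard; on (d) the weight is 75 less the opposing 5 gives net 70, < 74, so (d) does not meet the standard.
  Stage I.2 not carried; the employer fails its burden.
The grievant prevails on this issue.
— Issue II —
At Stage II.1 the grievant must meet a heightened civil standard (weight is at least 80): on (e) the weight is 82, ≥ 80, so (e) meets the standard.
  Stage II.1 carried; the burden shifts to the employer.
At Stage II.2 the employer must meet the preponderance of the evidence (weight is at least 48): on (f) the weight is 45, which does not reach 48, so (f) does not meet the standard.
  Stage II.2 not carried; the employer fails its burden.
The analysis ends at Stage II.2; the grievant prevails on this issue.
— Issue III —
At Stage III.1 the grievant must meet the preponderance of the evidence (weight is at least 54): on (g) the weight is 55, ≥ 54, so (g) meets the standard; on (h) the weight is 95 less the opposing 38 gives net 57, which does reach 54, so (h) meets the standard.
  The grievant carries Stage III.1; the employer now bears the burden.
At Stage III.2 the employer must meet a prima facie showing (weight is at least 9): on (i) the weight is 8, which does not reach 9, so (i) does not meet the standard.
  Not every element is met, so the employer fails to carry Stage III.2.
The grievant prevails on this issue.
Per-issue: Issue I → grievant; Issue II → grievant; Issue III → grievant. The grievant must prevail on a majority of issues; overall, the grievant prevails.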